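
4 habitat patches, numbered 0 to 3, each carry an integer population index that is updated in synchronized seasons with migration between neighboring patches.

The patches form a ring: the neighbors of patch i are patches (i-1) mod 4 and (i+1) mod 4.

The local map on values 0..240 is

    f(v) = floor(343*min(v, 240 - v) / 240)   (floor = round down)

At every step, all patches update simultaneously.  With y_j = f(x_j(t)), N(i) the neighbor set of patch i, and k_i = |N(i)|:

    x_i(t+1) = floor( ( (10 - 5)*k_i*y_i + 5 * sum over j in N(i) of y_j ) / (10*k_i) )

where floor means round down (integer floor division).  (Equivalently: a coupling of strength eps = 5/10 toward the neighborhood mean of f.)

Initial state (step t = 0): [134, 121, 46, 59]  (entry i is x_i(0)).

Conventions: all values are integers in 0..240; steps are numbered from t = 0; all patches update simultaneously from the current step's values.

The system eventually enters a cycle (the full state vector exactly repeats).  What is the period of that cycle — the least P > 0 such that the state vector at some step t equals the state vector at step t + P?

Answer: 2
Key observation: The state at step 33, [142, 142, 142, 142], reappears at step 35 — and no state repeats earlier — so the cycle the system enters has period 2.

Derivation:
t=0: [134, 121, 46, 59]
t=1: [139, 139, 96, 96]
t=2: [142, 142, 138, 138]
t=3: [141, 141, 143, 143]
t=4: [140, 140, 138, 138]
t=5: [142, 142, 144, 144]
t=6: [139, 139, 137, 137]
t=7: [144, 144, 146, 146]
t=8: [136, 136, 134, 134]
t=9: [148, 148, 150, 150]
t=10: [130, 130, 128, 128]
t=11: [157, 157, 159, 159]
t=12: [117, 117, 115, 115]
t=13: [166, 166, 164, 164]
t=14: [105, 105, 107, 107]
t=15: [150, 150, 151, 151]
t=16: [127, 127, 127, 127]
t=17: [161, 161, 161, 161]
t=18: [112, 112, 112, 112]
t=19: [160, 160, 160, 160]
t=20: [114, 114, 114, 114]
t=21: [162, 162, 162, 162]
t=22: [111, 111, 111, 111]
t=23: [158, 158, 158, 158]
t=24: [117, 117, 117, 117]
t=25: [167, 167, 167, 167]
t=26: [104, 104, 104, 104]
t=27: [148, 148, 148, 148]
t=28: [131, 131, 131, 131]
t=29: [155, 155, 155, 155]
t=30: [121, 121, 121, 121]
t=31: [170, 170, 170, 170]
t=32: [100, 100, 100, 100]
t=33: [142, 142, 142, 142]
t=34: [140, 140, 140, 140]
t=35: [142, 142, 142, 142]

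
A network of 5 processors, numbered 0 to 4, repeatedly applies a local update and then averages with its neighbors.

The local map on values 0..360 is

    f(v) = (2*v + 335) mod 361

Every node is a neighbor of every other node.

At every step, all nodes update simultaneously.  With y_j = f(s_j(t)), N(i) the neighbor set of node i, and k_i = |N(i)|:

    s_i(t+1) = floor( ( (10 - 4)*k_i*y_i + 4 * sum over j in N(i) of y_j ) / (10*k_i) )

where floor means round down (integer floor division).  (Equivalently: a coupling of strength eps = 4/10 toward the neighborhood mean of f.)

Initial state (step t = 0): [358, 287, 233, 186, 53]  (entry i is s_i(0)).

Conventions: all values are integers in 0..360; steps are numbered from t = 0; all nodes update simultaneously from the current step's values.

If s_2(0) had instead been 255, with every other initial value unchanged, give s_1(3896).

Simulating step by step:
t=0: [358, 287, 255, 186, 53]
t=1: [271, 200, 168, 279, 146]
t=2: [169, 98, 246, 177, 224]
t=3: [253, 182, 150, 261, 128]
t=4: [169, 278, 246, 177, 224]
t=5: [253, 182, 150, 261, 128]

Answer: s_1(3896) = 278
Key observation: The state at step 3, [253, 182, 150, 261, 128], reappears at step 5: the system is in a cycle of period 2 from step 3 on.  Therefore the state at step 3896 equals the state at step 3 + ((3896 - 3) mod 2) = 4, which is [169, 278, 246, 177, 224].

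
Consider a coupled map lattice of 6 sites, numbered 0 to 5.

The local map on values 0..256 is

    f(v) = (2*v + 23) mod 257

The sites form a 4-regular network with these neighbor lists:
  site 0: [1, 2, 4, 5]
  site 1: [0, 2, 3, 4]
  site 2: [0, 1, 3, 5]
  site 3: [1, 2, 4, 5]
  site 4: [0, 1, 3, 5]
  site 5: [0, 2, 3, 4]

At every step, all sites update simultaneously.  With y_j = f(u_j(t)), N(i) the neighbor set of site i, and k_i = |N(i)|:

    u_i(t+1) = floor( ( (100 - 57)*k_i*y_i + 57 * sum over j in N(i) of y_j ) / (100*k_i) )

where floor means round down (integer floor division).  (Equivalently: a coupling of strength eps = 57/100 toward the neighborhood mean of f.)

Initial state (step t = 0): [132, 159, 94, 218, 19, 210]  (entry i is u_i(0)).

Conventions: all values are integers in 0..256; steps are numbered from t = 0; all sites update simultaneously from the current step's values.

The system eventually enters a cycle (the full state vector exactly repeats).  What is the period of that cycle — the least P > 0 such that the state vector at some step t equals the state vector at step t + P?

Simulating step by step:
t=0: [132, 159, 94, 218, 19, 210]
t=1: [90, 107, 162, 164, 97, 151]
t=2: [174, 187, 124, 127, 179, 115]
t=3: [124, 98, 81, 84, 128, 147]
t=4: [75, 152, 148, 151, 78, 84]
t=5: [145, 98, 98, 100, 148, 150]
t=6: [104, 173, 174, 176, 107, 108]
t=7: [199, 147, 148, 150, 201, 202]
t=8: [136, 91, 92, 93, 137, 138]
t=9: [86, 158, 159, 160, 87, 88]
t=10: [163, 115, 116, 117, 164, 165]
t=11: [139, 171, 172, 99, 103, 104]
t=12: [115, 132, 133, 191, 184, 185]
t=13: [156, 93, 94, 110, 138, 139]
t=14: [105, 171, 172, 176, 99, 100]
t=15: [194, 143, 144, 145, 192, 193]
t=16: [124, 81, 82, 82, 123, 124]
t=17: [62, 136, 137, 137, 62, 63]
t=18: [116, 69, 70, 70, 116, 117]
t=19: [192, 188, 152, 152, 192, 119]
t=20: [116, 123, 82, 82, 116, 64]
t=21: [195, 131, 166, 166, 195, 190]
t=22: [128, 84, 103, 103, 128, 135]
t=23: [77, 153, 166, 166, 77, 87]
t=24: [153, 109, 119, 119, 153, 163]
t=25: [89, 125, 60, 60, 89, 61]
t=26: [158, 104, 133, 133, 158, 160]
t=27: [96, 131, 75, 75, 96, 69]
t=28: [174, 122, 156, 156, 174, 179]
t=29: [95, 59, 79, 79, 95, 108]
t=30: [201, 172, 188, 188, 201, 215]
t=31: [160, 135, 148, 148, 160, 172]
t=32: [78, 57, 68, 68, 78, 89]
t=33: [173, 155, 164, 164, 173, 182]
t=34: [106, 91, 99, 99, 106, 114]
t=35: [231, 218, 224, 224, 231, 237]
t=36: [224, 212, 217, 217, 224, 229]
t=37: [210, 199, 203, 203, 210, 214]
t=38: [182, 172, 175, 175, 182, 185]
t=39: [126, 117, 119, 119, 126, 128]
t=40: [14, 6, 7, 7, 14, 15]
t=41: [47, 40, 40, 40, 47, 47]
t=42: [113, 106, 106, 106, 113, 113]
t=43: [245, 238, 238, 238, 245, 245]
t=44: [252, 245, 245, 245, 252, 252]
t=45: [82, 186, 186, 186, 82, 82]
t=46: [173, 151, 151, 151, 173, 173]
t=47: [99, 80, 80, 80, 99, 99]
t=48: [210, 193, 193, 193, 210, 210]
t=49: [176, 161, 161, 161, 176, 176]
t=50: [109, 96, 96, 96, 109, 109]
t=51: [233, 222, 222, 222, 233, 233]
t=52: [225, 216, 216, 216, 225, 225]
t=53: [210, 203, 203, 203, 210, 210]
t=54: [182, 175, 175, 175, 182, 182]
t=55: [126, 119, 119, 119, 126, 126]
t=56: [14, 7, 7, 7, 14, 14]
t=57: [47, 40, 40, 40, 47, 47]

Answer: 16
Key observation: The state at step 41, [47, 40, 40, 40, 47, 47], reappears at step 57 — and no state repeats earlier — so the cycle the system enters has period 16.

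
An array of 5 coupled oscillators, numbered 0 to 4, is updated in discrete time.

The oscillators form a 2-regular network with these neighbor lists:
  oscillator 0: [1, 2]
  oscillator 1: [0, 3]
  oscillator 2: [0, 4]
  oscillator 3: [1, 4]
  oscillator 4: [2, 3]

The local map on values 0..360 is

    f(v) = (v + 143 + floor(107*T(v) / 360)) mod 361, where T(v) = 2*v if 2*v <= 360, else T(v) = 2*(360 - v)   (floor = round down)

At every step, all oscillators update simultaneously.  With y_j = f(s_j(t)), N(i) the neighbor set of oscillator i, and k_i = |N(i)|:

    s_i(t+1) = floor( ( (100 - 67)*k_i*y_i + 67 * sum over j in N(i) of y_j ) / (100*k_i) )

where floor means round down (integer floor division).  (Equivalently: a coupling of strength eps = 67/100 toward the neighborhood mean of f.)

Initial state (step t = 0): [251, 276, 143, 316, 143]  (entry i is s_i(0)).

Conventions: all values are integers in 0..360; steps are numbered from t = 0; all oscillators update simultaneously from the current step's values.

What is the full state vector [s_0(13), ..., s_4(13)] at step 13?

Simulating step by step:
t=0: [251, 276, 143, 316, 143]
t=1: [71, 109, 39, 80, 48]
t=2: [259, 280, 226, 268, 231]
t=3: [98, 104, 92, 100, 93]
t=4: [298, 302, 293, 300, 294]
t=5: [116, 116, 115, 116, 115]
t=6: [326, 327, 326, 326, 326]
t=7: [128, 128, 128, 128, 128]
t=8: [347, 347, 347, 347, 347]
t=9: [136, 136, 136, 136, 136]
t=10: [359, 359, 359, 359, 359]
t=11: [141, 141, 141, 141, 141]
t=12: [6, 6, 6, 6, 6]
t=13: [152, 152, 152, 152, 152]

Answer: [152, 152, 152, 152, 152]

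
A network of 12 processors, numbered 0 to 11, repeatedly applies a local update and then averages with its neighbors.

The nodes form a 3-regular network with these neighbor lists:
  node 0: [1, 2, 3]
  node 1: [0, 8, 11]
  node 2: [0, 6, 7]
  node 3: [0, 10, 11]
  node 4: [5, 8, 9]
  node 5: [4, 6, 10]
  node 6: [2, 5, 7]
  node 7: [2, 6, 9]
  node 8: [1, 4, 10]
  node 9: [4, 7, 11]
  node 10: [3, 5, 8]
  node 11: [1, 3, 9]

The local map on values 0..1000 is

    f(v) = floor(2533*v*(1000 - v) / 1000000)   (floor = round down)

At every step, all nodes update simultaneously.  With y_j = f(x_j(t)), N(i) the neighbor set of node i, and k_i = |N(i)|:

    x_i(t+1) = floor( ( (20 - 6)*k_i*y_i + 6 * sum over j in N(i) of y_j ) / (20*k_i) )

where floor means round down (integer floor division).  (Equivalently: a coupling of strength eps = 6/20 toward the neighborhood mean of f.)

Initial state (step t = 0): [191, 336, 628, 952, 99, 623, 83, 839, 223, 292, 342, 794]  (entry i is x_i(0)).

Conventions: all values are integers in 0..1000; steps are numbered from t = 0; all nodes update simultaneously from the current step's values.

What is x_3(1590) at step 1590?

Simulating step by step:
t=0: [191, 336, 628, 952, 99, 623, 83, 839, 223, 292, 342, 794]
t=1: [400, 519, 506, 218, 313, 514, 287, 370, 442, 464, 513, 410]
t=2: [594, 626, 614, 486, 569, 611, 548, 591, 617, 614, 611, 597]
t=3: [609, 596, 604, 624, 614, 606, 620, 611, 600, 604, 604, 608]
t=4: [602, 607, 603, 596, 601, 602, 598, 602, 606, 604, 604, 602]
t=5: [606, 604, 606, 608, 606, 606, 607, 606, 604, 605, 605, 606]
t=6: [604, 604, 604, 603, 604, 604, 604, 604, 604, 604, 604, 604]
t=7: [605, 605, 605, 605, 605, 605, 605, 605, 605, 605, 605, 605]
t=8: [605, 605, 605, 605, 605, 605, 605, 605, 605, 605, 605, 605]

Answer: x_3(1590) = 605
Key observation: The state at step 7, [605, 605, 605, 605, 605, 605, 605, 605, 605, 605, 605, 605], reappears at step 8: the system is in a cycle of period 1 from step 7 on.  Therefore the state at step 1590 equals the state at step 7 + ((1590 - 7) mod 1) = 7, which is [605, 605, 605, 605, 605, 605, 605, 605, 605, 605, 605, 605].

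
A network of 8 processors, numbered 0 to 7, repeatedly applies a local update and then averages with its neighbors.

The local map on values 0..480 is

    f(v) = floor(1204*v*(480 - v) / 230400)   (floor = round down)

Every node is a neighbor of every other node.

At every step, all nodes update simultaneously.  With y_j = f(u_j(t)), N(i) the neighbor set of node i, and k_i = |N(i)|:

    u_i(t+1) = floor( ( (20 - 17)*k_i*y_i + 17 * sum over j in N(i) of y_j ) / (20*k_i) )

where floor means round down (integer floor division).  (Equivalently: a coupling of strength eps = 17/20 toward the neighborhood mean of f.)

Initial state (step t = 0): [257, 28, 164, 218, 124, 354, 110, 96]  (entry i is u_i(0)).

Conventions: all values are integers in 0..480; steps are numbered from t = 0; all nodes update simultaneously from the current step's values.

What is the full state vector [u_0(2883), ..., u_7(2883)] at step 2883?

Answer: [288, 288, 288, 288, 288, 288, 288, 288]
Key observation: The state at step 7, [288, 288, 288, 288, 288, 288, 288, 288], reappears at step 8: the system is in a cycle of period 1 from step 7 on.  Therefore the state at step 2883 equals the state at step 7 + ((2883 - 7) mod 1) = 7, which is [288, 288, 288, 288, 288, 288, 288, 288].

Derivation:
t=0: [257, 28, 164, 218, 124, 354, 110, 96]
t=1: [227, 220, 226, 227, 225, 225, 224, 224]
t=2: [299, 299, 299, 299, 299, 299, 299, 299]
t=3: [282, 282, 282, 282, 282, 282, 282, 282]
t=4: [291, 291, 291, 291, 291, 291, 291, 291]
t=5: [287, 287, 287, 287, 287, 287, 287, 287]
t=6: [289, 289, 289, 289, 289, 289, 289, 289]
t=7: [288, 288, 288, 288, 288, 288, 288, 288]
t=8: [288, 288, 288, 288, 288, 288, 288, 288]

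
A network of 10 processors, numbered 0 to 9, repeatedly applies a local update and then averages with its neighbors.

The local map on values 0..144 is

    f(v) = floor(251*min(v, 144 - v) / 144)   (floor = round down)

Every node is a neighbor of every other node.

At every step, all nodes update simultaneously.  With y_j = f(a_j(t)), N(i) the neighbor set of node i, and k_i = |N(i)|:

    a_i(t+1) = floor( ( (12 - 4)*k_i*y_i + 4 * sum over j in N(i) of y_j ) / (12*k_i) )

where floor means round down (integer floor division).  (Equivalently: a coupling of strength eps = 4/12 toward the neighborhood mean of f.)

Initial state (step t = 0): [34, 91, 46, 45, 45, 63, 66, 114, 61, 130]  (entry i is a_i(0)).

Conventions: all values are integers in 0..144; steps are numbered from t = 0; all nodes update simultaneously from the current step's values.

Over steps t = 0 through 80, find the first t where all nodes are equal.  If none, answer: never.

Simulating step by step:
t=0: [34, 91, 46, 45, 45, 63, 66, 114, 61, 130]  (not all equal)
t=1: [66, 87, 79, 78, 78, 98, 101, 62, 96, 44]  (not all equal)
t=2: [108, 98, 107, 108, 108, 86, 82, 104, 88, 84]  (not all equal)
t=3: [69, 80, 70, 69, 69, 93, 97, 73, 91, 95]  (not all equal)
t=4: [114, 109, 116, 114, 114, 94, 90, 116, 97, 92]  (not all equal)
t=5: [57, 63, 54, 57, 57, 79, 83, 54, 75, 81]  (not all equal)
t=6: [100, 107, 97, 100, 100, 109, 105, 97, 114, 107]  (not all equal)
t=7: [73, 66, 76, 73, 73, 64, 68, 76, 58, 66]  (not all equal)
t=8: [120, 115, 117, 120, 120, 113, 117, 117, 106, 115]  (not all equal)
t=9: [43, 49, 47, 43, 43, 51, 47, 47, 59, 49]  (not all equal)
t=10: [77, 84, 81, 77, 77, 85, 81, 81, 94, 84]  (not all equal)
t=11: [112, 105, 108, 112, 112, 103, 108, 108, 94, 105]  (not all equal)
t=12: [58, 66, 62, 58, 58, 68, 62, 62, 78, 66]  (not all equal)
t=13: [103, 112, 108, 103, 103, 114, 108, 108, 112, 112]  (not all equal)
t=14: [67, 57, 61, 67, 67, 55, 61, 61, 57, 57]  (not all equal)
t=15: [112, 101, 105, 112, 112, 99, 105, 105, 101, 101]  (not all equal)
t=16: [59, 71, 66, 59, 59, 73, 66, 66, 71, 71]  (not all equal)
t=17: [106, 119, 114, 106, 106, 119, 114, 114, 119, 119]  (not all equal)
t=18: [61, 46, 52, 61, 61, 46, 52, 52, 46, 46]  (not all equal)
t=19: [100, 84, 90, 100, 100, 84, 90, 90, 84, 84]  (not all equal)
t=20: [82, 99, 93, 82, 82, 99, 93, 93, 99, 99]  (not all equal)
t=21: [101, 82, 88, 101, 101, 82, 88, 88, 82, 82]  (not all equal)
t=22: [81, 103, 96, 81, 81, 103, 96, 96, 103, 103]  (not all equal)
t=23: [100, 76, 84, 100, 100, 76, 84, 84, 76, 76]  (not all equal)
t=24: [85, 111, 102, 85, 85, 111, 102, 102, 111, 111]  (not all equal)
t=25: [92, 63, 73, 92, 92, 63, 73, 73, 63, 63]  (not all equal)
t=26: [96, 108, 117, 96, 96, 108, 117, 117, 108, 108]  (not all equal)
t=27: [75, 62, 53, 75, 75, 62, 53, 53, 62, 62]  (not all equal)
t=28: [115, 107, 97, 115, 115, 107, 97, 97, 107, 107]  (not all equal)
t=29: [55, 64, 75, 55, 55, 64, 75, 75, 64, 64]  (not all equal)
t=30: [100, 110, 115, 100, 100, 110, 115, 115, 110, 110]  (not all equal)
t=31: [70, 59, 54, 70, 70, 59, 54, 54, 59, 59]  (not all equal)
t=32: [115, 103, 98, 115, 115, 103, 98, 98, 103, 103]  (not all equal)
t=33: [56, 69, 75, 56, 56, 69, 75, 75, 69, 69]  (not all equal)
t=34: [102, 117, 117, 102, 102, 117, 117, 117, 117, 117]  (not all equal)
t=35: [66, 49, 49, 66, 66, 49, 49, 49, 49, 49]  (not all equal)
t=36: [107, 88, 88, 107, 107, 88, 88, 88, 88, 88]  (not all equal)
t=37: [72, 93, 93, 72, 72, 93, 93, 93, 93, 93]  (not all equal)
t=38: [115, 92, 92, 115, 115, 92, 92, 92, 92, 92]  (not all equal)
t=39: [60, 85, 85, 60, 60, 85, 85, 85, 85, 85]  (not all equal)
t=40: [103, 102, 102, 103, 103, 102, 102, 102, 102, 102]  (not all equal)
t=41: [71, 72, 72, 71, 71, 72, 72, 72, 72, 72]  (not all equal)
t=42: [123, 124, 124, 123, 123, 124, 124, 124, 124, 124]  (not all equal)
t=43: [35, 34, 34, 35, 35, 34, 34, 34, 34, 34]  (not all equal)
t=44: [60, 59, 59, 60, 60, 59, 59, 59, 59, 59]  (not all equal)
t=45: [103, 102, 102, 103, 103, 102, 102, 102, 102, 102]  (not all equal)

Answer: never
Key observation: The state at step 40 reappears at step 45 — the system is in a cycle of period 5 from step 40 on.  No step 0..45 is synchronized, and the cycle repeats forever, so no step up to 80 (or ever) has all nodes equal.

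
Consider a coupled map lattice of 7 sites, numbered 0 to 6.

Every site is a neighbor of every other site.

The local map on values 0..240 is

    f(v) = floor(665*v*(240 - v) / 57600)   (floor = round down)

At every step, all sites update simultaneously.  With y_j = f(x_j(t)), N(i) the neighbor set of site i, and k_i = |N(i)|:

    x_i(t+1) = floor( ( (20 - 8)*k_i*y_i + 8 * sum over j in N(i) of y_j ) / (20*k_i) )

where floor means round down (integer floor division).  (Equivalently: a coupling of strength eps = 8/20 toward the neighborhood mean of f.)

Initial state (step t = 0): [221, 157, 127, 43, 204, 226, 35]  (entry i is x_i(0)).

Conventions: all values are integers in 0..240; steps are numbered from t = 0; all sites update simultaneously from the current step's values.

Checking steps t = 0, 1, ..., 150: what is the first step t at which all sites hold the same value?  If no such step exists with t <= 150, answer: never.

Simulating step by step:
t=0: [221, 157, 127, 43, 204, 226, 35]  (not all equal)
t=1: [69, 124, 132, 95, 88, 63, 87]  (not all equal)
t=2: [143, 159, 158, 155, 152, 138, 152]  (not all equal)
t=3: [157, 150, 151, 153, 154, 158, 154]  (not all equal)
t=4: [151, 153, 153, 152, 152, 150, 152]  (not all equal)
t=5: [154, 153, 153, 154, 154, 154, 154]  (not all equal)
t=6: [152, 152, 152, 152, 152, 152, 152]  (all equal)

Answer: 6
Key observation: Synchronization is absorbing here: once all sites are equal they stay equal, and step 6 is the first all-equal step.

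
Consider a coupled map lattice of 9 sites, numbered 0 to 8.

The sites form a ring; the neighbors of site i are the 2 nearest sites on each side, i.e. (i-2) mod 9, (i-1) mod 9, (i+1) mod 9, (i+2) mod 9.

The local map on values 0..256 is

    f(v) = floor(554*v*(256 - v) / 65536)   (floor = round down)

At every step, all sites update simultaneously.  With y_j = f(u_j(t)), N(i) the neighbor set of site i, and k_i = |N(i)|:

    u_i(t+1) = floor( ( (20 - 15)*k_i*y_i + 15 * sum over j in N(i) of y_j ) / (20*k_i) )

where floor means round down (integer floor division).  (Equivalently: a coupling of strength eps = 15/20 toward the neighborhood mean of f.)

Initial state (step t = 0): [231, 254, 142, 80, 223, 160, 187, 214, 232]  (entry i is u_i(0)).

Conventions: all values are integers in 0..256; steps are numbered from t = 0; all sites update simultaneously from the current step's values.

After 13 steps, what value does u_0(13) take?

Answer: u_0(13) = 137

Derivation:
t=0: [231, 254, 142, 80, 223, 160, 187, 214, 232]
t=1: [61, 66, 77, 91, 107, 100, 85, 81, 56]
t=2: [106, 108, 116, 122, 126, 126, 120, 113, 107]
t=3: [135, 135, 136, 137, 137, 137, 136, 135, 135]
t=4: [137, 137, 137, 137, 137, 137, 137, 137, 137]
t=5: [137, 137, 137, 137, 137, 137, 137, 137, 137]
t=6: [137, 137, 137, 137, 137, 137, 137, 137, 137]
t=7: [137, 137, 137, 137, 137, 137, 137, 137, 137]
t=8: [137, 137, 137, 137, 137, 137, 137, 137, 137]
t=9: [137, 137, 137, 137, 137, 137, 137, 137, 137]
t=10: [137, 137, 137, 137, 137, 137, 137, 137, 137]
t=11: [137, 137, 137, 137, 137, 137, 137, 137, 137]
t=12: [137, 137, 137, 137, 137, 137, 137, 137, 137]
t=13: [137, 137, 137, 137, 137, 137, 137, 137, 137]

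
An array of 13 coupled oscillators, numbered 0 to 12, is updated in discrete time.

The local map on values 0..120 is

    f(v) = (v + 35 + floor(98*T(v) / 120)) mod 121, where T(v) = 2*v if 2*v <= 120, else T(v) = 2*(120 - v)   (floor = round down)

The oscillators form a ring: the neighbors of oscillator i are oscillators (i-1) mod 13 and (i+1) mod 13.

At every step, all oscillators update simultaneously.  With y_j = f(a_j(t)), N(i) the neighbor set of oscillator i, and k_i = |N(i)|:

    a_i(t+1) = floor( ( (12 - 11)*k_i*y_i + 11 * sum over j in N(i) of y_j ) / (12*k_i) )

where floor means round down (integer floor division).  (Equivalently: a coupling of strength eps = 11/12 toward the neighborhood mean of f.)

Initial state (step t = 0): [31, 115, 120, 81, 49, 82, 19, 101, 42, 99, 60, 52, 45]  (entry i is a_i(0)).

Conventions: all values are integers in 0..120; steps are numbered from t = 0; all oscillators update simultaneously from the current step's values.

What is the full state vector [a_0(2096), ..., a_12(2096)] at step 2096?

Simulating step by step:
t=0: [31, 115, 120, 81, 49, 82, 19, 101, 42, 99, 60, 52, 45]
t=1: [41, 71, 46, 40, 56, 63, 54, 53, 44, 47, 50, 51, 78]
t=2: [59, 31, 41, 45, 45, 59, 61, 43, 43, 37, 42, 52, 36]
t=3: [62, 50, 69, 26, 48, 52, 49, 47, 19, 24, 29, 18, 55]
t=4: [53, 66, 73, 57, 73, 42, 43, 61, 68, 98, 91, 84, 74]
t=5: [64, 58, 65, 63, 45, 43, 45, 48, 59, 58, 51, 57, 55]
t=6: [62, 68, 68, 51, 47, 31, 33, 49, 54, 59, 63, 53, 65]
t=7: [67, 67, 57, 51, 78, 26, 72, 29, 56, 63, 61, 67, 62]
t=8: [68, 65, 58, 60, 74, 65, 103, 66, 88, 66, 68, 70, 67]
t=9: [67, 66, 69, 65, 69, 54, 66, 50, 66, 60, 66, 66, 65]
t=10: [67, 66, 67, 66, 62, 66, 51, 66, 59, 68, 69, 68, 67]
t=11: [67, 67, 67, 68, 68, 59, 66, 59, 67, 67, 66, 66, 66]
t=12: [67, 67, 66, 66, 67, 67, 68, 67, 67, 67, 67, 68, 67]
t=13: [67, 67, 67, 67, 67, 66, 66, 66, 67, 67, 66, 66, 66]
t=14: [67, 67, 67, 67, 67, 67, 68, 67, 67, 67, 67, 68, 67]
t=15: [67, 67, 67, 67, 67, 66, 66, 66, 67, 67, 66, 66, 66]

Answer: [67, 67, 67, 67, 67, 67, 68, 67, 67, 67, 67, 68, 67]
Key observation: The state at step 13, [67, 67, 67, 67, 67, 66, 66, 66, 67, 67, 66, 66, 66], reappears at step 15: the system is in a cycle of period 2 from step 13 on.  Therefore the state at step 2096 equals the state at step 13 + ((2096 - 13) mod 2) = 14, which is [67, 67, 67, 67, 67, 67, 68, 67, 67, 67, 67, 68, 67].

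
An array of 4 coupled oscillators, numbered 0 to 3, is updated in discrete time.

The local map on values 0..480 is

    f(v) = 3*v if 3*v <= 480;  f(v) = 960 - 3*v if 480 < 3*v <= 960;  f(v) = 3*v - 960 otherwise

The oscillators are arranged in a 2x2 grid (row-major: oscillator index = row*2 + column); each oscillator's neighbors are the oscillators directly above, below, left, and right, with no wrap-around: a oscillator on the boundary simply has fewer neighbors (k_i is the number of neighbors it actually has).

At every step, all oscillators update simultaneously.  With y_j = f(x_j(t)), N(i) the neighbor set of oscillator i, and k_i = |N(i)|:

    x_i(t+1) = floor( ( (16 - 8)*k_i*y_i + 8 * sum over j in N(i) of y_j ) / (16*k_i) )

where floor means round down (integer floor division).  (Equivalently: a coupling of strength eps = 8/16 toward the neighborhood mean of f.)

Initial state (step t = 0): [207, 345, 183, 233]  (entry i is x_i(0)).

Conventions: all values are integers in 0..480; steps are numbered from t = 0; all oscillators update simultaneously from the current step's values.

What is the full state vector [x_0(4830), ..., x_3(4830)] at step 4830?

Answer: [336, 144, 336, 144]
Key observation: The state at step 24, [336, 144, 336, 144], reappears at step 26: the system is in a cycle of period 2 from step 24 on.  Therefore the state at step 4830 equals the state at step 24 + ((4830 - 24) mod 2) = 24, which is [336, 144, 336, 144].

Derivation:
t=0: [207, 345, 183, 233]
t=1: [291, 187, 355, 252]
t=2: [169, 272, 125, 228]
t=3: [356, 254, 369, 267]
t=4: [140, 165, 140, 165]
t=5: [431, 453, 431, 453]
t=6: [349, 382, 349, 382]
t=7: [111, 161, 111, 161]
t=8: [369, 441, 369, 441]
t=9: [201, 309, 201, 309]
t=10: [276, 114, 276, 114]
t=11: [184, 289, 184, 289]
t=12: [329, 171, 329, 171]
t=13: [132, 342, 132, 342]
t=14: [313, 148, 313, 148]
t=15: [126, 338, 126, 338]
t=16: [297, 135, 297, 135]
t=17: [153, 321, 153, 321]
t=18: [345, 117, 345, 117]
t=19: [144, 282, 144, 282]
t=20: [352, 193, 352, 193]
t=21: [167, 309, 167, 309]
t=22: [352, 139, 352, 139]
t=23: [176, 336, 176, 336]
t=24: [336, 144, 336, 144]
t=25: [144, 336, 144, 336]
t=26: [336, 144, 336, 144]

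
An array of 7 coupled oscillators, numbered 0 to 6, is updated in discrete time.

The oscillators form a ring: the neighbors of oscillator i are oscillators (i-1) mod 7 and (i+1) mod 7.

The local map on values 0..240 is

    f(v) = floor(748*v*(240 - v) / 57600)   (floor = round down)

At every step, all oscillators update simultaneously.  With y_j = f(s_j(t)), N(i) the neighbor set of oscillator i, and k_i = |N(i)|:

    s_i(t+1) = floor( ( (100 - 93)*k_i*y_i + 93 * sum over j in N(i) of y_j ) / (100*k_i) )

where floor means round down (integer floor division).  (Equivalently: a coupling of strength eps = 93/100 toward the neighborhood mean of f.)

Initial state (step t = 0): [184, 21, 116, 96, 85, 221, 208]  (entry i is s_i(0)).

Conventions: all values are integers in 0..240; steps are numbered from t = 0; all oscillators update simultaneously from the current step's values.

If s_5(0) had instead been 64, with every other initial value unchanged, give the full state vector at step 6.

Answer: [174, 175, 170, 174, 169, 175, 173]
Key observation: This trace re-runs the system from the modified initial state.

Derivation:
t=0: [184, 21, 116, 96, 85, 64, 208]
t=1: [76, 152, 123, 178, 163, 129, 135]
t=2: [177, 173, 159, 171, 163, 173, 173]
t=3: [149, 155, 152, 163, 152, 155, 147]
t=4: [174, 174, 166, 172, 166, 174, 173]
t=5: [149, 153, 150, 158, 150, 154, 149]
t=6: [174, 175, 170, 174, 169, 175, 173]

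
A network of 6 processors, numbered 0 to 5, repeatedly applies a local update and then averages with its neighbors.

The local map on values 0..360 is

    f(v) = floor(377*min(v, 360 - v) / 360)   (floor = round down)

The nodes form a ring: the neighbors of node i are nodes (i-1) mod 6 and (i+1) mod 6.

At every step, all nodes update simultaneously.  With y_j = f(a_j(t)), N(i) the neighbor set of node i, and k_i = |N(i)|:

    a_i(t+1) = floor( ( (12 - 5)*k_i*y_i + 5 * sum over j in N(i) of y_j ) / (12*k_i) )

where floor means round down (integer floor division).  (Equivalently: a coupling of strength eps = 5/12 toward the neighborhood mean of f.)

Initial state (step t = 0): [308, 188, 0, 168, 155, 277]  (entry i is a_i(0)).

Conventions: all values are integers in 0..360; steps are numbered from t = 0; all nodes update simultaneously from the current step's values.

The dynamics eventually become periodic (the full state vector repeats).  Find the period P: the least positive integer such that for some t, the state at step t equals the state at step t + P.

Answer: 2
Key observation: The state at step 18, [182, 182, 182, 183, 183, 183], reappears at step 20 — and no state repeats earlier — so the cycle the system enters has period 2.

Derivation:
t=0: [308, 188, 0, 168, 155, 277]
t=1: [86, 116, 73, 135, 148, 95]
t=2: [98, 105, 98, 130, 139, 108]
t=3: [105, 106, 110, 130, 136, 117]
t=4: [112, 111, 118, 132, 136, 123]
t=5: [119, 117, 124, 135, 138, 128]
t=6: [125, 123, 130, 139, 141, 134]
t=7: [131, 130, 136, 143, 145, 139]
t=8: [138, 137, 142, 147, 149, 144]
t=9: [145, 144, 148, 152, 154, 150]
t=10: [152, 151, 154, 158, 159, 156]
t=11: [159, 158, 161, 164, 165, 162]
t=12: [166, 165, 168, 170, 171, 169]
t=13: [173, 172, 175, 177, 178, 176]
t=14: [181, 180, 182, 184, 185, 183]
t=15: [186, 187, 186, 184, 183, 185]
t=16: [182, 181, 182, 183, 184, 183]
t=17: [186, 186, 186, 185, 184, 185]
t=18: [182, 182, 182, 183, 183, 183]
t=19: [185, 186, 185, 185, 185, 185]
t=20: [182, 182, 182, 183, 183, 183]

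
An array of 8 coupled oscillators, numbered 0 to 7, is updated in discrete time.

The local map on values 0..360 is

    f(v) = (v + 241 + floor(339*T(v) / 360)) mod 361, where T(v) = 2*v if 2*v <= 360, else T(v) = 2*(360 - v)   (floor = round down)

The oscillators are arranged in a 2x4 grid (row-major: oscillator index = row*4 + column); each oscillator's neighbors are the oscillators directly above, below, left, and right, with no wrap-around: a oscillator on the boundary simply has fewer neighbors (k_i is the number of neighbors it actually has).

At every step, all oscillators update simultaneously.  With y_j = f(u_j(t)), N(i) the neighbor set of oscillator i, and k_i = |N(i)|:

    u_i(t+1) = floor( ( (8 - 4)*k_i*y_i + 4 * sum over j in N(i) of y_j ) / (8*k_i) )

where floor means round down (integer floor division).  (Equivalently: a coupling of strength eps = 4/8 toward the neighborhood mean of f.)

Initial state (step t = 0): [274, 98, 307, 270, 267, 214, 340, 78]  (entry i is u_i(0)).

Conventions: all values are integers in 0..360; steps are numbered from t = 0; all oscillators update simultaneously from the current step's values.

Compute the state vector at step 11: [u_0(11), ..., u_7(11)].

Simulating step by step:
t=0: [274, 98, 307, 270, 267, 214, 340, 78]
t=1: [278, 182, 266, 257, 241, 127, 194, 196]
t=2: [251, 164, 226, 251, 312, 190, 111, 100]
t=3: [326, 296, 327, 299, 232, 153, 192, 218]
t=4: [297, 291, 237, 214, 324, 273, 112, 82]
t=5: [290, 309, 258, 119, 288, 286, 231, 110]
t=6: [297, 298, 308, 243, 303, 309, 315, 242]
t=7: [293, 291, 295, 328, 290, 286, 291, 327]
t=8: [299, 300, 293, 275, 301, 302, 295, 276]
t=9: [292, 293, 300, 310, 292, 292, 299, 310]
t=10: [299, 298, 292, 286, 300, 298, 292, 286]
t=11: [293, 294, 299, 303, 293, 294, 299, 303]

Answer: [293, 294, 299, 303, 293, 294, 299, 303]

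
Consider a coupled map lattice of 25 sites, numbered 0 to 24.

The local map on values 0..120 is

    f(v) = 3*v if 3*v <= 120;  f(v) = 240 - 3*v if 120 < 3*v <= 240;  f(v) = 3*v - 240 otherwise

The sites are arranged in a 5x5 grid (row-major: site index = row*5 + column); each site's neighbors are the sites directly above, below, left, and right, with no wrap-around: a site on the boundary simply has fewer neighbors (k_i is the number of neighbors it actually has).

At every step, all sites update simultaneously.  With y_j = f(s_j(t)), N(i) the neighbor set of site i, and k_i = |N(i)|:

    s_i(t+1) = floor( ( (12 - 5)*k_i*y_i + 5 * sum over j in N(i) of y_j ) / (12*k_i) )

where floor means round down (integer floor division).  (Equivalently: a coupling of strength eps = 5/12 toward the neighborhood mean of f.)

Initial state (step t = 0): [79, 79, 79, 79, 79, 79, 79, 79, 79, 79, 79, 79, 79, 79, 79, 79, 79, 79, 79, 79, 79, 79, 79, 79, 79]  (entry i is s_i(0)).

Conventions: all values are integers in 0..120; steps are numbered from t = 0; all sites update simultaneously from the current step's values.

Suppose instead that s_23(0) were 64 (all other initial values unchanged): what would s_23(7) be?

Answer: s_23(7) = 97
Key observation: This trace re-runs the system from the modified initial state.

Derivation:
t=0: [79, 79, 79, 79, 79, 79, 79, 79, 79, 79, 79, 79, 79, 79, 79, 79, 79, 79, 79, 79, 79, 79, 79, 64, 79]
t=1: [3, 3, 3, 3, 3, 3, 3, 3, 3, 3, 3, 3, 3, 3, 3, 3, 3, 3, 7, 3, 3, 3, 9, 29, 12]
t=2: [9, 9, 9, 9, 9, 9, 9, 9, 9, 9, 9, 9, 9, 10, 9, 9, 9, 12, 24, 14, 9, 11, 30, 62, 41]
t=3: [27, 27, 27, 27, 27, 27, 27, 27, 27, 27, 27, 27, 28, 33, 29, 27, 28, 43, 58, 54, 28, 39, 69, 70, 88]
t=4: [81, 81, 81, 81, 81, 81, 81, 81, 82, 81, 81, 81, 87, 90, 86, 81, 89, 92, 71, 70, 90, 96, 55, 34, 36]
t=5: [3, 3, 3, 3, 3, 3, 3, 5, 7, 5, 3, 7, 19, 25, 19, 10, 25, 36, 36, 38, 28, 46, 69, 88, 90]
t=6: [9, 9, 9, 10, 10, 9, 10, 18, 24, 20, 13, 27, 56, 69, 61, 40, 70, 91, 96, 93, 76, 86, 51, 37, 46]
t=7: [27, 27, 31, 35, 36, 29, 37, 52, 60, 57, 54, 65, 62, 45, 51, 81, 43, 43, 50, 51, 35, 28, 73, 97, 90]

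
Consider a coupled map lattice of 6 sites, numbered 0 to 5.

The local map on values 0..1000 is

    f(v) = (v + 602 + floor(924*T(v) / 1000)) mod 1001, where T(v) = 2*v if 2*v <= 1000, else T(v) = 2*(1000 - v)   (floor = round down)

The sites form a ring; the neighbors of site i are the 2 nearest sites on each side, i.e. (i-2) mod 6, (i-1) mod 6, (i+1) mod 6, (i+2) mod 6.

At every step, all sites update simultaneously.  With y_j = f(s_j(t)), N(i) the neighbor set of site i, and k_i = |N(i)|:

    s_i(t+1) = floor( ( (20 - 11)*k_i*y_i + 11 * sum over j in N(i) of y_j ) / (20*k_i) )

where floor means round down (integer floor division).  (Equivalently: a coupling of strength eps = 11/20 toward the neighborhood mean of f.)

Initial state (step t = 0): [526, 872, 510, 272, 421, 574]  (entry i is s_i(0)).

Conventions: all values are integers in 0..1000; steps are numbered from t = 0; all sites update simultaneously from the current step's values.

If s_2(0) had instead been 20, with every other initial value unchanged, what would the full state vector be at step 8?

Answer: [831, 831, 831, 831, 831, 831]
Key observation: This trace re-runs the system from the modified initial state.

Derivation:
t=0: [526, 872, 20, 272, 421, 574]
t=1: [430, 593, 555, 598, 634, 692]
t=2: [879, 921, 938, 931, 905, 886]
t=3: [687, 673, 666, 667, 679, 686]
t=4: [871, 876, 879, 878, 874, 871]
t=5: [708, 706, 705, 705, 706, 708]
t=6: [848, 849, 850, 850, 849, 848]
t=7: [728, 728, 728, 728, 728, 728]
t=8: [831, 831, 831, 831, 831, 831]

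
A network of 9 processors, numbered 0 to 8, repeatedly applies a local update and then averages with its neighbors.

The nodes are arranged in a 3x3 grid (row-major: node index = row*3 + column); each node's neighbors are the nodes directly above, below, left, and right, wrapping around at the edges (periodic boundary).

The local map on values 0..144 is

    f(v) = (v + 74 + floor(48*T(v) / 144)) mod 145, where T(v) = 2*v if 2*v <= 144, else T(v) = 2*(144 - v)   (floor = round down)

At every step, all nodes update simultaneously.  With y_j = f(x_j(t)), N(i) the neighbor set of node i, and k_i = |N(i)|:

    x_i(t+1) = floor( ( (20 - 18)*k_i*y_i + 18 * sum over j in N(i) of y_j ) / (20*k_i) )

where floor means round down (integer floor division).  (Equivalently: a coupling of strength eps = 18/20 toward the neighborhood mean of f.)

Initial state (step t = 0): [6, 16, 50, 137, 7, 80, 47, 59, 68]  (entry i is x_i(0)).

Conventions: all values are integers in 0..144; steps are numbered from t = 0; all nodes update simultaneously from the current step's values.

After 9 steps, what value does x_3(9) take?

Answer: x_3(9) = 119

Derivation:
t=0: [6, 16, 50, 137, 7, 80, 47, 59, 68]
t=1: [50, 56, 63, 58, 64, 52, 50, 55, 26]
t=2: [22, 24, 40, 19, 21, 48, 40, 43, 29]
t=3: [123, 92, 93, 93, 62, 108, 89, 109, 77]
t=4: [56, 53, 57, 53, 55, 49, 57, 49, 57]
t=5: [20, 18, 18, 18, 14, 20, 18, 20, 17]
t=6: [104, 103, 104, 103, 104, 102, 104, 102, 105]
t=7: [59, 59, 59, 59, 59, 59, 59, 59, 59]
t=8: [27, 27, 27, 27, 27, 27, 27, 27, 27]
t=9: [119, 119, 119, 119, 119, 119, 119, 119, 119]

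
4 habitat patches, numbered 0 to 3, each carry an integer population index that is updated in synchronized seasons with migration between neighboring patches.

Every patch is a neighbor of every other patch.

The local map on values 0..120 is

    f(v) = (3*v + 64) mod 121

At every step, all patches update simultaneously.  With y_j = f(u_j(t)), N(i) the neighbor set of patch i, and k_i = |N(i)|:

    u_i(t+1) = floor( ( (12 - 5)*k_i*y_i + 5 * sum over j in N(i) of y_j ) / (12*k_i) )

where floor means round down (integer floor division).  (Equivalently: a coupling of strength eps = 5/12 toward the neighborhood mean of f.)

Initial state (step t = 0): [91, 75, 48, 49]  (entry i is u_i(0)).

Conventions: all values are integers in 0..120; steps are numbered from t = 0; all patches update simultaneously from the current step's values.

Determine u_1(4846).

Simulating step by step:
t=0: [91, 75, 48, 49]
t=1: [86, 65, 82, 84]
t=2: [68, 40, 63, 66]
t=3: [28, 44, 21, 25]
t=4: [29, 50, 20, 25]
t=5: [33, 61, 21, 28]
t=6: [29, 13, 13, 23]
t=7: [47, 80, 80, 39]
t=8: [74, 64, 64, 63]
t=9: [31, 17, 17, 16]
t=10: [68, 103, 103, 102]
t=11: [18, 11, 11, 10]
t=12: [108, 99, 99, 98]
t=13: [63, 105, 105, 104]
t=14: [12, 14, 14, 13]
t=15: [102, 104, 104, 103]
t=16: [9, 11, 11, 10]
t=17: [93, 95, 95, 94]
t=18: [103, 105, 105, 104]
t=19: [12, 14, 14, 13]

Answer: u_1(4846) = 11
Key observation: The state at step 14, [12, 14, 14, 13], reappears at step 19: the system is in a cycle of period 5 from step 14 on.  Therefore the state at step 4846 equals the state at step 14 + ((4846 - 14) mod 5) = 16, which is [9, 11, 11, 10].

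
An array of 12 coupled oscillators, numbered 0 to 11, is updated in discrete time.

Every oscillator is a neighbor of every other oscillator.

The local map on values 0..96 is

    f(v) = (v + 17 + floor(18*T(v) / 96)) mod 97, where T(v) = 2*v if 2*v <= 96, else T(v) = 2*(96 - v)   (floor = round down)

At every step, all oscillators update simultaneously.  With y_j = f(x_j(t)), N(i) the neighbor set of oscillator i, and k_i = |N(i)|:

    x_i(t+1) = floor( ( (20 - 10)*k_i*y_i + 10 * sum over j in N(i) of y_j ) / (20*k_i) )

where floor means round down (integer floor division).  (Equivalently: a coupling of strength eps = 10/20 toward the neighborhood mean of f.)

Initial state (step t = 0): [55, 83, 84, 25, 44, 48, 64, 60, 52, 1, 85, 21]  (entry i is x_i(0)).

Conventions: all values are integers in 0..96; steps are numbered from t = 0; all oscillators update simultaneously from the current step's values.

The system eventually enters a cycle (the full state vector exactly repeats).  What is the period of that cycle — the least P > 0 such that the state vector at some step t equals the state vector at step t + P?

Answer: 4
Key observation: The state at step 36, [91, 91, 91, 91, 91, 91, 91, 91, 91, 91, 91, 91], reappears at step 40 — and no state repeats earlier — so the cycle the system enters has period 4.

Derivation:
t=0: [55, 83, 84, 25, 44, 48, 64, 60, 52, 1, 85, 21]
t=1: [69, 32, 33, 52, 64, 67, 71, 70, 68, 37, 33, 50]
t=2: [84, 68, 68, 79, 82, 83, 40, 84, 83, 71, 68, 78]
t=3: [21, 61, 61, 20, 21, 21, 51, 21, 21, 18, 61, 20]
t=4: [52, 73, 73, 52, 52, 52, 70, 52, 52, 50, 73, 52]
t=5: [74, 35, 35, 74, 74, 74, 79, 74, 74, 73, 35, 74]
t=6: [10, 39, 39, 10, 10, 10, 12, 10, 10, 10, 39, 10]
t=7: [35, 53, 53, 35, 35, 35, 36, 35, 35, 35, 53, 35]
t=8: [67, 77, 77, 67, 67, 67, 68, 67, 67, 67, 77, 67]
t=9: [81, 40, 40, 81, 81, 81, 82, 81, 81, 81, 40, 81]
t=10: [15, 45, 45, 15, 15, 15, 15, 15, 15, 15, 45, 15]
t=11: [42, 61, 61, 42, 42, 42, 42, 42, 42, 42, 61, 42]
t=12: [76, 84, 84, 76, 76, 76, 76, 76, 76, 76, 84, 76]
t=13: [3, 5, 5, 3, 3, 3, 3, 3, 3, 3, 5, 3]
t=14: [21, 22, 22, 21, 21, 21, 21, 21, 21, 21, 22, 21]
t=15: [45, 46, 46, 45, 45, 45, 45, 45, 45, 45, 46, 45]
t=16: [78, 79, 79, 78, 78, 78, 78, 78, 78, 78, 79, 78]
t=17: [4, 4, 4, 4, 4, 4, 4, 4, 4, 4, 4, 4]
t=18: [22, 22, 22, 22, 22, 22, 22, 22, 22, 22, 22, 22]
t=19: [47, 47, 47, 47, 47, 47, 47, 47, 47, 47, 47, 47]
t=20: [81, 81, 81, 81, 81, 81, 81, 81, 81, 81, 81, 81]
t=21: [6, 6, 6, 6, 6, 6, 6, 6, 6, 6, 6, 6]
t=22: [25, 25, 25, 25, 25, 25, 25, 25, 25, 25, 25, 25]
t=23: [51, 51, 51, 51, 51, 51, 51, 51, 51, 51, 51, 51]
t=24: [84, 84, 84, 84, 84, 84, 84, 84, 84, 84, 84, 84]
t=25: [8, 8, 8, 8, 8, 8, 8, 8, 8, 8, 8, 8]
t=26: [28, 28, 28, 28, 28, 28, 28, 28, 28, 28, 28, 28]
t=27: [55, 55, 55, 55, 55, 55, 55, 55, 55, 55, 55, 55]
t=28: [87, 87, 87, 87, 87, 87, 87, 87, 87, 87, 87, 87]
t=29: [10, 10, 10, 10, 10, 10, 10, 10, 10, 10, 10, 10]
t=30: [30, 30, 30, 30, 30, 30, 30, 30, 30, 30, 30, 30]
t=31: [58, 58, 58, 58, 58, 58, 58, 58, 58, 58, 58, 58]
t=32: [89, 89, 89, 89, 89, 89, 89, 89, 89, 89, 89, 89]
t=33: [11, 11, 11, 11, 11, 11, 11, 11, 11, 11, 11, 11]
t=34: [32, 32, 32, 32, 32, 32, 32, 32, 32, 32, 32, 32]
t=35: [61, 61, 61, 61, 61, 61, 61, 61, 61, 61, 61, 61]
t=36: [91, 91, 91, 91, 91, 91, 91, 91, 91, 91, 91, 91]
t=37: [12, 12, 12, 12, 12, 12, 12, 12, 12, 12, 12, 12]
t=38: [33, 33, 33, 33, 33, 33, 33, 33, 33, 33, 33, 33]
t=39: [62, 62, 62, 62, 62, 62, 62, 62, 62, 62, 62, 62]
t=40: [91, 91, 91, 91, 91, 91, 91, 91, 91, 91, 91, 91]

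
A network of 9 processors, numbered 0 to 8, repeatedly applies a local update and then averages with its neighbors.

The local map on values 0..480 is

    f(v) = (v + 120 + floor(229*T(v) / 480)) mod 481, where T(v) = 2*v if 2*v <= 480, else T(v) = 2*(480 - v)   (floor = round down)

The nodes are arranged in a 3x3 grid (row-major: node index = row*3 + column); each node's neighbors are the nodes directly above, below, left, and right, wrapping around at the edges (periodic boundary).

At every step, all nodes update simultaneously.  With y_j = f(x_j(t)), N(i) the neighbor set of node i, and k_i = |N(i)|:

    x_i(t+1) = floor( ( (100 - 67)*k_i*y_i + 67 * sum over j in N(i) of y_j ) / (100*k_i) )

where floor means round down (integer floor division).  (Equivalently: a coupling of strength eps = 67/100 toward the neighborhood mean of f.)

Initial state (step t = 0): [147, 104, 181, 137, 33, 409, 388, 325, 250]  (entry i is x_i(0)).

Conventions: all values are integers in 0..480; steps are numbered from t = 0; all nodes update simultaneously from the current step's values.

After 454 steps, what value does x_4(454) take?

Simulating step by step:
t=0: [147, 104, 181, 137, 33, 409, 388, 325, 250]
t=1: [351, 303, 315, 265, 217, 230, 207, 158, 171]
t=2: [99, 156, 164, 87, 143, 152, 199, 253, 262]
t=3: [301, 350, 356, 289, 339, 344, 146, 196, 202]
t=4: [160, 97, 98, 160, 96, 98, 179, 118, 120]
t=5: [397, 336, 338, 396, 336, 337, 417, 356, 358]
t=6: [114, 112, 112, 114, 112, 112, 114, 113, 113]
t=7: [340, 339, 339, 340, 339, 339, 341, 339, 339]
t=8: [112, 112, 112, 112, 112, 112, 112, 112, 112]
t=9: [338, 338, 338, 338, 338, 338, 338, 338, 338]
t=10: [112, 112, 112, 112, 112, 112, 112, 112, 112]

Answer: x_4(454) = 112
Key observation: The state at step 8, [112, 112, 112, 112, 112, 112, 112, 112, 112], reappears at step 10: the system is in a cycle of period 2 from step 8 on.  Therefore the state at step 454 equals the state at step 8 + ((454 - 8) mod 2) = 8, which is [112, 112, 112, 112, 112, 112, 112, 112, 112].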